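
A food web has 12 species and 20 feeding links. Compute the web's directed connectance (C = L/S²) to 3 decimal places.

C = 0.139

The web has S = 12 species and L = 20 feeding links.
C = L / S² = 20 / 144 = 0.1389 ≈ 0.139.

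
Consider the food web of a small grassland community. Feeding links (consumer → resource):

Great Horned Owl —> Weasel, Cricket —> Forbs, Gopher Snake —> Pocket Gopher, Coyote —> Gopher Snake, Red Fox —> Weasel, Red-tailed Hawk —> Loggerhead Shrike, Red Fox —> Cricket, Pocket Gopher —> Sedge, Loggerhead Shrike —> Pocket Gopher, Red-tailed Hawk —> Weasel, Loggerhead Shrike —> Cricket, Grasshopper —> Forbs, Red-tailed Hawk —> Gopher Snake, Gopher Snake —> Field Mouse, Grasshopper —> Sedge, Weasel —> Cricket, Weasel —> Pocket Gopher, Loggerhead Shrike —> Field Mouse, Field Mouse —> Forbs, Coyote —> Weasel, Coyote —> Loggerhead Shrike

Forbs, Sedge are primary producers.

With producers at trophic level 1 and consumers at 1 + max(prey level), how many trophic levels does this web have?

4

Producers (level 1): Forbs, Sedge.
Sedge → Pocket Gopher → Weasel → Red Fox gives Red Fox level 4.
No species has a prey at level 4, so no species reaches level 5.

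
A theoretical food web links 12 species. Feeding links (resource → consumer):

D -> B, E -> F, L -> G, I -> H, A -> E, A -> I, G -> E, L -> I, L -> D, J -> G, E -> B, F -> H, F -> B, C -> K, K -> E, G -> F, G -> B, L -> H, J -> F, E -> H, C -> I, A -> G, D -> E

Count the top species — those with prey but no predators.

Top species (has prey, but nothing eats it): B, H.
Count: 2.

2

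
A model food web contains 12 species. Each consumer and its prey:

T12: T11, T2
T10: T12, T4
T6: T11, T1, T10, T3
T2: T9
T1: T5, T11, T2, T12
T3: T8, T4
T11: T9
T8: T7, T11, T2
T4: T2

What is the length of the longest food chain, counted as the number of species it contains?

5 species

One longest chain: T9 → T11 → T12 → T1 → T6.
It has 5 species and 4 links.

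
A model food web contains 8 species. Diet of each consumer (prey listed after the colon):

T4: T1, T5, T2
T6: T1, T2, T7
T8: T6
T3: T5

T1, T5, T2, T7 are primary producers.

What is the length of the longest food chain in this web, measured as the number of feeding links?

One longest chain: T1 → T6 → T8.
It has 3 species and 2 links.

2 links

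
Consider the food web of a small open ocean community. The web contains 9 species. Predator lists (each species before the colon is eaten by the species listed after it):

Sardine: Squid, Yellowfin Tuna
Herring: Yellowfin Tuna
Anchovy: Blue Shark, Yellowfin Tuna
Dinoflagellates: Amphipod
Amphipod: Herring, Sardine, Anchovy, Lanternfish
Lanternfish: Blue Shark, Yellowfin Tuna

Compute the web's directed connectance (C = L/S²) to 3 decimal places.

C = 0.148

The web has S = 9 species and L = 12 feeding links.
C = L / S² = 12 / 81 = 0.1481 ≈ 0.148.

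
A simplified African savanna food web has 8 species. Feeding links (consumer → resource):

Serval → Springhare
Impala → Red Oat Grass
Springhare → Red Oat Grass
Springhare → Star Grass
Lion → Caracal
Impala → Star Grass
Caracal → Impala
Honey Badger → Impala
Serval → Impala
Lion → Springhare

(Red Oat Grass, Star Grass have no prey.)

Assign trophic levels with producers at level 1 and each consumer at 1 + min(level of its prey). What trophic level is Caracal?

Trophic level 3

Red Oat Grass is a producer → level 1.
Impala eats Red Oat Grass → level 2.
Caracal eats Impala → level 3.
No prey of Caracal is below level 2, so 3 is the minimum.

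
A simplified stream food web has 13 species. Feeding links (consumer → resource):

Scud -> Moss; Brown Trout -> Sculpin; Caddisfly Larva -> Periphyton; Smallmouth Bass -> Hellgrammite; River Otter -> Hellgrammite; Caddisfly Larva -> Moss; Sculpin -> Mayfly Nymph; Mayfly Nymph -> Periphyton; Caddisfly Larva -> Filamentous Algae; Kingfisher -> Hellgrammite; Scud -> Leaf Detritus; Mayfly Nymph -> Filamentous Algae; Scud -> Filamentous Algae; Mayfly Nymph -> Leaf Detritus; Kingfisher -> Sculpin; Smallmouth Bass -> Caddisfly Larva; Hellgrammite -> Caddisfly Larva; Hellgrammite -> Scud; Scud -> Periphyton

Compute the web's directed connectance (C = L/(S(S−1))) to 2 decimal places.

The web has S = 13 species and L = 19 feeding links.
C = L / (S(S−1)) = 19 / 156 = 0.1218 ≈ 0.12.

C = 0.12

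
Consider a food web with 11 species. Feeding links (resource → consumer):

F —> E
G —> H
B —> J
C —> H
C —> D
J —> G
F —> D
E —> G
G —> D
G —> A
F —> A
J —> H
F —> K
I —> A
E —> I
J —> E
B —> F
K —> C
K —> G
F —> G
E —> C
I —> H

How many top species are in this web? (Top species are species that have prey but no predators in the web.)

3

Top species (has prey, but nothing eats it): H, D, A.
Count: 3.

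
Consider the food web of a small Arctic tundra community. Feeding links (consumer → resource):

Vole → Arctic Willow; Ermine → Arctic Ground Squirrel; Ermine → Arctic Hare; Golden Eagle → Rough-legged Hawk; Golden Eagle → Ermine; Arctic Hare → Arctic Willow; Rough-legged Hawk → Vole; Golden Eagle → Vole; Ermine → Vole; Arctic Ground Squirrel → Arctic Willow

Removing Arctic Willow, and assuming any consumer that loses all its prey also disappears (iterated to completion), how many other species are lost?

Remove Arctic Willow.
Round 1: Arctic Hare (all prey gone), Arctic Ground Squirrel (all prey gone), Vole (all prey gone) → extinct.
Round 2: Ermine (all prey gone), Rough-legged Hawk (all prey gone) → extinct.
Round 3: Golden Eagle (all prey gone) → extinct.
No further losses. Total secondary extinctions: 6.

6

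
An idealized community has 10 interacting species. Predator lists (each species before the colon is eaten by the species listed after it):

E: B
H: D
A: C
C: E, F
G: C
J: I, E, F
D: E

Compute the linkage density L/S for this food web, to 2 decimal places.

There are L = 10 links among S = 10 species.
L/S = 10/10 = 1.0000 ≈ 1.00.

L/S = 1.00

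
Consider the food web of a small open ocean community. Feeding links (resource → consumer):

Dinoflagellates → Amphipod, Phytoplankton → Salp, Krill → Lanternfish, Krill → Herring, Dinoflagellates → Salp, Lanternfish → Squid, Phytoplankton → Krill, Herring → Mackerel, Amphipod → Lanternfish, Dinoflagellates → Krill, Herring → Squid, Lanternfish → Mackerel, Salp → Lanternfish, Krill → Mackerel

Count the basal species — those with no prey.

2

Basal species (no prey listed): Phytoplankton, Dinoflagellates.
Count: 2.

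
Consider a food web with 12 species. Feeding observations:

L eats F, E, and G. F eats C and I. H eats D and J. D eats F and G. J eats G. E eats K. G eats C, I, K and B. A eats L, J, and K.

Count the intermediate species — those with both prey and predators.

Intermediate species (has both prey and predators): G, E, F, L, D, J.
Count: 6.

6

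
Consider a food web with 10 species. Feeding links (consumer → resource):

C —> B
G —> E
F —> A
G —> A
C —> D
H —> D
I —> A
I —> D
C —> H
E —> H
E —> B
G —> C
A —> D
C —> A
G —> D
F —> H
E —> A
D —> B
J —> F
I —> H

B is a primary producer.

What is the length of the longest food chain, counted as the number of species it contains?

One longest chain: B → D → A → E → G.
It has 5 species and 4 links.

5 species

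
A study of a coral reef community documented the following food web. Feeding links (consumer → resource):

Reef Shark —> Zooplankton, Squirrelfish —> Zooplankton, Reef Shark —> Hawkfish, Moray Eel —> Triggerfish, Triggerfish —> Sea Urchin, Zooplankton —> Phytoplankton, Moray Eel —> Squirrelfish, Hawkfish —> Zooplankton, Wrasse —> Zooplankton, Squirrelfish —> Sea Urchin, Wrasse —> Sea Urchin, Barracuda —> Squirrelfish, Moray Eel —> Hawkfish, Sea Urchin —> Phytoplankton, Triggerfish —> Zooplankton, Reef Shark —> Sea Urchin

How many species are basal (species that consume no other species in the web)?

1

Basal species (no prey listed): Phytoplankton.
Count: 1.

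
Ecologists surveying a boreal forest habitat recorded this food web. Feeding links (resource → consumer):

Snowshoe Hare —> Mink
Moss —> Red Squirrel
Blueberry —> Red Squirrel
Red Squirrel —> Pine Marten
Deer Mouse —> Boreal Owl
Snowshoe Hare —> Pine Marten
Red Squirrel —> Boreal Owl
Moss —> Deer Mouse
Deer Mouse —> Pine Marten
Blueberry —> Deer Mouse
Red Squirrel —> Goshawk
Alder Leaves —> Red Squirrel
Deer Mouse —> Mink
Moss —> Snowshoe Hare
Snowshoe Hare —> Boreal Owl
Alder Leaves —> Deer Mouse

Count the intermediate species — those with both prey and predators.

Intermediate species (has both prey and predators): Deer Mouse, Snowshoe Hare, Red Squirrel.
Count: 3.

3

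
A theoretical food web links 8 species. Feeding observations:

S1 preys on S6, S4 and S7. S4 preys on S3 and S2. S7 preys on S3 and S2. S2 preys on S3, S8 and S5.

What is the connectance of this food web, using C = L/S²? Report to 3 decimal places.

The web has S = 8 species and L = 10 feeding links.
C = L / S² = 10 / 64 = 0.1562 ≈ 0.156.

C = 0.156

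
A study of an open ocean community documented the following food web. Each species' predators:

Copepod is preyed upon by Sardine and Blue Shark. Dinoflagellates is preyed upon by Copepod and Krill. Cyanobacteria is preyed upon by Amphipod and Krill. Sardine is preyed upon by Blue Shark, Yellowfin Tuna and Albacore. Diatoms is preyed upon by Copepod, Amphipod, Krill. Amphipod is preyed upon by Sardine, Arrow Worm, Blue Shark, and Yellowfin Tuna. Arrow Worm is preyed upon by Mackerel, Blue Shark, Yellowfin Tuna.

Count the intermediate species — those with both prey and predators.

4

Intermediate species (has both prey and predators): Amphipod, Copepod, Arrow Worm, Sardine.
Count: 4.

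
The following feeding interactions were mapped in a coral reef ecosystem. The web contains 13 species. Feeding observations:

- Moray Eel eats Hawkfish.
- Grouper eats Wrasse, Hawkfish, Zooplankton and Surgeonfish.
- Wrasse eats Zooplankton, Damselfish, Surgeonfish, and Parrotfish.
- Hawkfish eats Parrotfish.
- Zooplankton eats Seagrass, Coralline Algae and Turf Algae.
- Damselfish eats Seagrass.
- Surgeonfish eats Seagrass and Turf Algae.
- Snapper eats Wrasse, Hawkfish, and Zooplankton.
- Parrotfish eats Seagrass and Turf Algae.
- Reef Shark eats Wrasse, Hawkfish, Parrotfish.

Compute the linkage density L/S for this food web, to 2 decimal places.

L/S = 1.85

There are L = 24 links among S = 13 species.
L/S = 24/13 = 1.8462 ≈ 1.85.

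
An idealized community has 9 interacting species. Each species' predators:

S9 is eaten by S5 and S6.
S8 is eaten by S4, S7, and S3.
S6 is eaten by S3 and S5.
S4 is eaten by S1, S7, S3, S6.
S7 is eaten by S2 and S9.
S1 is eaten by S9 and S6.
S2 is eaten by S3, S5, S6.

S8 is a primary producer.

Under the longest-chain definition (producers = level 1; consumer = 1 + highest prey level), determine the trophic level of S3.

S8 is a producer → level 1.
S4 eats S8 → level 2.
S7 eats S4 (level 2); other prey at levels: S8 1 → level 3.
S2 eats S7 → level 4.
S6 eats S2 (level 4); other prey at levels: S4 2, S1 3, S9 4 → level 5.
S3 eats S6 (level 5); other prey at levels: S8 1, S4 2, S2 4 → level 6.

Trophic level 6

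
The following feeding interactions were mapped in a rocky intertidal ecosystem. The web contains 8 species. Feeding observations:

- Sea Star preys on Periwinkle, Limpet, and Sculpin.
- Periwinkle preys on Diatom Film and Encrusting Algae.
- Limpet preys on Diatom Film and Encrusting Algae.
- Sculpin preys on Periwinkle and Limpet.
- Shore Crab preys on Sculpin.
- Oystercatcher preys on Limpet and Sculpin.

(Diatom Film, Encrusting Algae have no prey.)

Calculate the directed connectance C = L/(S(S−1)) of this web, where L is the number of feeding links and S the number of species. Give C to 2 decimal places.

C = 0.21

The web has S = 8 species and L = 12 feeding links.
C = L / (S(S−1)) = 12 / 56 = 0.2143 ≈ 0.21.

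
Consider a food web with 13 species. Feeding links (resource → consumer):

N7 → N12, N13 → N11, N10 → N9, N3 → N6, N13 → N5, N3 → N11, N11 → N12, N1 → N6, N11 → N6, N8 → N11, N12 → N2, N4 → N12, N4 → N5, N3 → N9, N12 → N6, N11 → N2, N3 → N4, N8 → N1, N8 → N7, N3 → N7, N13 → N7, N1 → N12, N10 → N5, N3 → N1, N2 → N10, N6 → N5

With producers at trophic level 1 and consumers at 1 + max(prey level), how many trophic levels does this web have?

6

Producers (level 1): N3, N13, N8.
N3 → N7 → N12 → N2 → N10 → N5 gives N5 level 6.
No species has a prey at level 6, so no species reaches level 7.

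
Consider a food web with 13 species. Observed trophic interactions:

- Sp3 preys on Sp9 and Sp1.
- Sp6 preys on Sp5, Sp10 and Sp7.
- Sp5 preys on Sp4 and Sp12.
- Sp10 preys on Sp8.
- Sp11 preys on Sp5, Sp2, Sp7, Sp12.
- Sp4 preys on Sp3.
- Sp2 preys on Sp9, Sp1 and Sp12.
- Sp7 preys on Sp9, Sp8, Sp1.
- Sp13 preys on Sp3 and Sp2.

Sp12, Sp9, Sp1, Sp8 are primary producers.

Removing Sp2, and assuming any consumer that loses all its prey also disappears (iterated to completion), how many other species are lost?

0

Remove Sp2.
Every predator of it retains at least one other prey: Sp13 still has Sp3; Sp11 still has Sp12, Sp7, Sp5.
No consumer loses all prey, so no secondary extinctions occur.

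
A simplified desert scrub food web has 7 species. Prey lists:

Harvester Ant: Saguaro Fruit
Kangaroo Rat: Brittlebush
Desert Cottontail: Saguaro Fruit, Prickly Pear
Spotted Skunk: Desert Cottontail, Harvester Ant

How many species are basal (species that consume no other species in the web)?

3

Basal species (no prey listed): Saguaro Fruit, Prickly Pear, Brittlebush.
Count: 3.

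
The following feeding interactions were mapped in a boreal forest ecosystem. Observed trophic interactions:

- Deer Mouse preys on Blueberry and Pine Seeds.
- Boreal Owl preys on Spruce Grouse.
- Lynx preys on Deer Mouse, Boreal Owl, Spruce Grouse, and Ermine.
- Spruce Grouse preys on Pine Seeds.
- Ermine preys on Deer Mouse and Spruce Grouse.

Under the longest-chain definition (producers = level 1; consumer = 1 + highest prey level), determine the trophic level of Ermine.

Trophic level 3

Pine Seeds is a producer → level 1.
Deer Mouse eats Pine Seeds (level 1); other prey at levels: Blueberry 1 → level 2.
Ermine eats Deer Mouse (level 2); other prey at levels: Spruce Grouse 2 → level 3.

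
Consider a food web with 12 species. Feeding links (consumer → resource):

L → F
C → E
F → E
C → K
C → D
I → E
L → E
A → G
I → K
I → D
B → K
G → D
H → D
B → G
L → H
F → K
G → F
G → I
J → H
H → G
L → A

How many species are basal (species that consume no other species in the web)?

Basal species (no prey listed): D, E, K.
Count: 3.

3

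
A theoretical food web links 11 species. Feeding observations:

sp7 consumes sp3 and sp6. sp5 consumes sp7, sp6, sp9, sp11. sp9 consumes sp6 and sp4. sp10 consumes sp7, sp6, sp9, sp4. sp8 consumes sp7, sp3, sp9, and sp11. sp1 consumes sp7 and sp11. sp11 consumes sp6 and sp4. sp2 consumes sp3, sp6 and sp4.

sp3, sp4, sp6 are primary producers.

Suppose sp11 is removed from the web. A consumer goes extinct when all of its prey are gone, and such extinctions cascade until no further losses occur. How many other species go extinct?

Remove sp11.
Every predator of it retains at least one other prey: sp5 still has sp6, sp7, sp9; sp8 still has sp3, sp7, sp9; sp1 still has sp7.
No consumer loses all prey, so no secondary extinctions occur.

0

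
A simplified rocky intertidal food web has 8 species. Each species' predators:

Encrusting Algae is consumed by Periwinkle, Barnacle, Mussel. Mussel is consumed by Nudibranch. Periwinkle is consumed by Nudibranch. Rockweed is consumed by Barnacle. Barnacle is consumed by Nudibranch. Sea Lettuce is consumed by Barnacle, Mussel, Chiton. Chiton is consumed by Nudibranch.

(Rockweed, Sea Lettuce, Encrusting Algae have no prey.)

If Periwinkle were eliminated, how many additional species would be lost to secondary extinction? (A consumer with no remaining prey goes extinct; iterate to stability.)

0

Remove Periwinkle.
Every predator of it retains at least one other prey: Nudibranch still has Barnacle, Chiton, Mussel.
No consumer loses all prey, so no secondary extinctions occur.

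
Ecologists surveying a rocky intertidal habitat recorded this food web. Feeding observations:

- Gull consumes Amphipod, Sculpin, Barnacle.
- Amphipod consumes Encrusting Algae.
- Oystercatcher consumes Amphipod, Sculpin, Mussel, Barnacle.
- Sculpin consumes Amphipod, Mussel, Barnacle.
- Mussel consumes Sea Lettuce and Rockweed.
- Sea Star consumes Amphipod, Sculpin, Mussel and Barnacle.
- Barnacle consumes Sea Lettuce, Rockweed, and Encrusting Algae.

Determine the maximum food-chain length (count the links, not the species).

One longest chain: Rockweed → Mussel → Sculpin → Sea Star.
It has 4 species and 3 links.

3 links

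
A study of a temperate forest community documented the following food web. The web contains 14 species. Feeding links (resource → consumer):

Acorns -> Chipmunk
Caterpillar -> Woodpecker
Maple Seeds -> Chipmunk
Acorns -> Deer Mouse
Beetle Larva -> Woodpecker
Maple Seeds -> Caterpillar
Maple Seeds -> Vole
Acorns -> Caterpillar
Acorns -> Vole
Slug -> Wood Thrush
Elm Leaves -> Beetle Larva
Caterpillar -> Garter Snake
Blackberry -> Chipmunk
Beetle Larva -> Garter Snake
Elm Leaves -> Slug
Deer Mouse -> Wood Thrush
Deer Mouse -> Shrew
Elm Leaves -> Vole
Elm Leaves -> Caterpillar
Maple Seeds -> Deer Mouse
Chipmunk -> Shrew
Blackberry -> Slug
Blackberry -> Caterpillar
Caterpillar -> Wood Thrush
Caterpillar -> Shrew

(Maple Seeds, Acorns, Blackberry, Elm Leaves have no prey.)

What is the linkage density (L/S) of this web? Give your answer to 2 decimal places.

L/S = 1.79

There are L = 25 links among S = 14 species.
L/S = 25/14 = 1.7857 ≈ 1.79.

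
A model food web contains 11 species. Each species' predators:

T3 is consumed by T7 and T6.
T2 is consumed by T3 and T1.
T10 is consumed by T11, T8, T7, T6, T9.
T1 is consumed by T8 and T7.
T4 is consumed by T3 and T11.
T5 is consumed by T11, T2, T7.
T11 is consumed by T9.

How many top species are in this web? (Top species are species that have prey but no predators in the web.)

Top species (has prey, but nothing eats it): T9, T8, T6, T7.
Count: 4.

4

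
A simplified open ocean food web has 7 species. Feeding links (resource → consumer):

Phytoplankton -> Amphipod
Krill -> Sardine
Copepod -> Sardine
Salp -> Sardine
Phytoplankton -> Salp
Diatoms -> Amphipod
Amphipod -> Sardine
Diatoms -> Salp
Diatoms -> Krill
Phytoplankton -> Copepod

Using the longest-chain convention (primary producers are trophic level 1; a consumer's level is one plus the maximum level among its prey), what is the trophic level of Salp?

Phytoplankton is a producer → level 1.
Salp eats Phytoplankton (level 1); other prey at levels: Diatoms 1 → level 2.

Trophic level 2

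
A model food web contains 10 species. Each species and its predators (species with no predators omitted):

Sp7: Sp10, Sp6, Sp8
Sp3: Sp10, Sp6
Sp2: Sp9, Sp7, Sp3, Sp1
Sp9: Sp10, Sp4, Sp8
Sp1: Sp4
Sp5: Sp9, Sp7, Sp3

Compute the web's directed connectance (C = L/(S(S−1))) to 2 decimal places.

The web has S = 10 species and L = 16 feeding links.
C = L / (S(S−1)) = 16 / 90 = 0.1778 ≈ 0.18.

C = 0.18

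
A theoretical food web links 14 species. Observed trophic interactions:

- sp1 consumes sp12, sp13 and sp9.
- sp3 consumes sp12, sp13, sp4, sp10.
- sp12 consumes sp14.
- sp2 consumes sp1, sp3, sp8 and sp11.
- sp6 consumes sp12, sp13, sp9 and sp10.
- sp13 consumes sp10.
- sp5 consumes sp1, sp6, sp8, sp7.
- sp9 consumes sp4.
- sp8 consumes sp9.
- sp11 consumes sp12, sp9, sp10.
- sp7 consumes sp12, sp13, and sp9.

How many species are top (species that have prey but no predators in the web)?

2

Top species (has prey, but nothing eats it): sp5, sp2.
Count: 2.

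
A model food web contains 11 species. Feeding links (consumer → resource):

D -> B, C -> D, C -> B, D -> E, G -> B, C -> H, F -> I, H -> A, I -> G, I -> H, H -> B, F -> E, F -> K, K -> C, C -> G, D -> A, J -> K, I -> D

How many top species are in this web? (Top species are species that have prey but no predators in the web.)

Top species (has prey, but nothing eats it): F, J.
Count: 2.

2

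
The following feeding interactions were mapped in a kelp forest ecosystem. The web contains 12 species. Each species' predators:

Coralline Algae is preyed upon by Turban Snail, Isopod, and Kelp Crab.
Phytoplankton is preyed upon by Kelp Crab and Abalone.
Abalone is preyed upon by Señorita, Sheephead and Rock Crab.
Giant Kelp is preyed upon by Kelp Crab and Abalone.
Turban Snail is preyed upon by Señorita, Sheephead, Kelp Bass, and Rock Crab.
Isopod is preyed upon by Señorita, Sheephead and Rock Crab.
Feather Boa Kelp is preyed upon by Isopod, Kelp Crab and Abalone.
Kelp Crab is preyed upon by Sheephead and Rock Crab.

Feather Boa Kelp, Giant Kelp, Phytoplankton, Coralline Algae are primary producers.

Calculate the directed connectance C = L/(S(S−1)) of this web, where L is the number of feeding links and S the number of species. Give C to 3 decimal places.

The web has S = 12 species and L = 22 feeding links.
C = L / (S(S−1)) = 22 / 132 = 0.1667 ≈ 0.167.

C = 0.167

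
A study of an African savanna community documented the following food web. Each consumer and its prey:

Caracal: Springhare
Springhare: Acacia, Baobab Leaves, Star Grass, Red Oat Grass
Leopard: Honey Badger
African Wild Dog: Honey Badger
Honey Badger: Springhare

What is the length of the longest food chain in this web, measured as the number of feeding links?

One longest chain: Acacia → Springhare → Honey Badger → African Wild Dog.
It has 4 species and 3 links.

3 links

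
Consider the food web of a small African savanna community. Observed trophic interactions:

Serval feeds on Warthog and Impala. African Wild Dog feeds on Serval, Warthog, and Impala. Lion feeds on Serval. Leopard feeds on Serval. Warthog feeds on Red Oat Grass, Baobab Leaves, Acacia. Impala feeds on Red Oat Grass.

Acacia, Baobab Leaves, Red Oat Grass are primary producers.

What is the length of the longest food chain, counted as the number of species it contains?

4 species

One longest chain: Red Oat Grass → Impala → Serval → Leopard.
It has 4 species and 3 links.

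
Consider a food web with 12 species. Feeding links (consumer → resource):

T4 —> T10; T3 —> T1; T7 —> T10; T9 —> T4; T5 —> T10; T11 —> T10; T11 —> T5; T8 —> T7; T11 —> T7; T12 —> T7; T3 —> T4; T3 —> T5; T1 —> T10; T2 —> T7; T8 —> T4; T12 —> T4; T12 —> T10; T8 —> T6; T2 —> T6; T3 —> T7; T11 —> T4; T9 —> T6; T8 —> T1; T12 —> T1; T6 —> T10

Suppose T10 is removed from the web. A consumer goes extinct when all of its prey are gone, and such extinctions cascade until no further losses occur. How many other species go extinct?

Remove T10.
Round 1: T6 (all prey gone), T7 (all prey gone), T1 (all prey gone), T5 (all prey gone), T4 (all prey gone) → extinct.
Round 2: T8 (all prey gone), T3 (all prey gone), T12 (all prey gone), T2 (all prey gone), T9 (all prey gone), T11 (all prey gone) → extinct.
No further losses. Total secondary extinctions: 11.

11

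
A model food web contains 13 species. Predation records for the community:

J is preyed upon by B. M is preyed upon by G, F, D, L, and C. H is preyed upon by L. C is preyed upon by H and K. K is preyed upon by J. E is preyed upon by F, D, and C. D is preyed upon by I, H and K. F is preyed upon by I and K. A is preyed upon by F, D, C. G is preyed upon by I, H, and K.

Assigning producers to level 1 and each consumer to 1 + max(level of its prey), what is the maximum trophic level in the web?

5

Producers (level 1): E, A, M.
E → D → K → J → B gives B level 5.
No species has a prey at level 5, so no species reaches level 6.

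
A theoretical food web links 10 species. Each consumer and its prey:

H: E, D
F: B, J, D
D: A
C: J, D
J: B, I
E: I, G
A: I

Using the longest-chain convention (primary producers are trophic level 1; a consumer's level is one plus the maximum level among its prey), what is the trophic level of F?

Trophic level 4

I is a producer → level 1.
A eats I → level 2.
D eats A → level 3.
F eats D (level 3); other prey at levels: B 1, J 2 → level 4.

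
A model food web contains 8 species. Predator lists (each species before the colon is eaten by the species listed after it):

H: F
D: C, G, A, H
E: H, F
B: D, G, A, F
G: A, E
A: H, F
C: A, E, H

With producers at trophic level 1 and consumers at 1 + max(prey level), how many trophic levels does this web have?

Producers (level 1): B.
B → D → C → A → H → F gives F level 6.
No species has a prey at level 6, so no species reaches level 7.

6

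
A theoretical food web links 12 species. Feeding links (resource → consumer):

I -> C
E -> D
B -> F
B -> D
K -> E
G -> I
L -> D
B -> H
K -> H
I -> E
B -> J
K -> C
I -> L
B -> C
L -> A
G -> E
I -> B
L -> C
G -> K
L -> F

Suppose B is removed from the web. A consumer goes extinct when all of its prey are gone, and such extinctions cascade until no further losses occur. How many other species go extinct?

Remove B.
Round 1: J (all prey gone) → extinct.
No further losses. Total secondary extinctions: 1.

1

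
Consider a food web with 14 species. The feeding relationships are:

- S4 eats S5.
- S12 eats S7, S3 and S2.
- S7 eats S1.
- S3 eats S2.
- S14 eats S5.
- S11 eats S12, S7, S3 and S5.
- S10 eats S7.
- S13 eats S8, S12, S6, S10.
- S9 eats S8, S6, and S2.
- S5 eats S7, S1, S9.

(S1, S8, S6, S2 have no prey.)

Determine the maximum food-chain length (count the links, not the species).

One longest chain: S1 → S7 → S10 → S13.
It has 4 species and 3 links.

3 links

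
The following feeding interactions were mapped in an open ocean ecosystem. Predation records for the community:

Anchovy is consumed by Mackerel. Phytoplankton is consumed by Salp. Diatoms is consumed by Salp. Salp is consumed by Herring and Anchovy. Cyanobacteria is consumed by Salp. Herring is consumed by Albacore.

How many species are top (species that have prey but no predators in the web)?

2

Top species (has prey, but nothing eats it): Albacore, Mackerel.
Count: 2.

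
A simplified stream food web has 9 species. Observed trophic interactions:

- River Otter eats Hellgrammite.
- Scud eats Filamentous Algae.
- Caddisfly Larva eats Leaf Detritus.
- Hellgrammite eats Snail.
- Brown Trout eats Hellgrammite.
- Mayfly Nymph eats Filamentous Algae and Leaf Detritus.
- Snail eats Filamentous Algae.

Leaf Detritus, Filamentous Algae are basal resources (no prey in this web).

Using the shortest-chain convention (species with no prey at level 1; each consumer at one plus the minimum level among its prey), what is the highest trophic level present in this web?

Basal resources (level 1): Leaf Detritus, Filamentous Algae.
Following each consumer down to its lowest-level prey: Filamentous Algae → Snail → Hellgrammite → Brown Trout (levels 1 through 4).
All prey of Brown Trout (Hellgrammite 3) are at level 3 or above, so Brown Trout is at level 1 + 3 = 4.
Every consumer has at least one prey at level 3 or below, so none exceeds level 4.

4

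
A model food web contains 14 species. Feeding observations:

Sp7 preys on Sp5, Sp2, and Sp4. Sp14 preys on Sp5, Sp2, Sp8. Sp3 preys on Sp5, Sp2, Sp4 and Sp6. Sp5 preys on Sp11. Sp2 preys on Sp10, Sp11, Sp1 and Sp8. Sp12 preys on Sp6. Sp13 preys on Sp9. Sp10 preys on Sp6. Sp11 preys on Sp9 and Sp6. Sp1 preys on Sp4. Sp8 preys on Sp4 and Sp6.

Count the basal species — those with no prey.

Basal species (no prey listed): Sp9, Sp4, Sp6.
Count: 3.

3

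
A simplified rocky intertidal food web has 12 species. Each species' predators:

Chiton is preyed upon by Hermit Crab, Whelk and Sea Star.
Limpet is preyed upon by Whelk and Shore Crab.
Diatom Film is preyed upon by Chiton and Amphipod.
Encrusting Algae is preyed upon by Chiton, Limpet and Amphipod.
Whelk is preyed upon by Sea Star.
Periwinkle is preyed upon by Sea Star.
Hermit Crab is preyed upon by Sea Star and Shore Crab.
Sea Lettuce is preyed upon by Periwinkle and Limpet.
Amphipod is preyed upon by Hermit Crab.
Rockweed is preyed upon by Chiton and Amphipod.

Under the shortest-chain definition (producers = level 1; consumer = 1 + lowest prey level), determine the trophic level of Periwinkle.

Sea Lettuce is a producer → level 1.
Periwinkle eats Sea Lettuce → level 2.

Trophic level 2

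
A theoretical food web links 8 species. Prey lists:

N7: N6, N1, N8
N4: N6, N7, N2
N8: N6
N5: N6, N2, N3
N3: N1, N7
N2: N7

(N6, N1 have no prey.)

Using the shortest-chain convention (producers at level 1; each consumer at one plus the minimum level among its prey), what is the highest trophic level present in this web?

Producers (level 1): N6, N1.
Following each consumer down to its lowest-level prey: N6 → N7 → N2 (levels 1 through 3).
All prey of N2 (N7 2) are at level 2 or above, so N2 is at level 1 + 2 = 3.
Every consumer has at least one prey at level 2 or below, so none exceeds level 3.

3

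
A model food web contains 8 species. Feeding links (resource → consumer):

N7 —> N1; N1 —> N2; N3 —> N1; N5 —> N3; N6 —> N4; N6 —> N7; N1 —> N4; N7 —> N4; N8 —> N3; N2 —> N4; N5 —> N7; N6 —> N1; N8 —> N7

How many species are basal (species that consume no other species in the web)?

Basal species (no prey listed): N8, N5, N6.
Count: 3.

3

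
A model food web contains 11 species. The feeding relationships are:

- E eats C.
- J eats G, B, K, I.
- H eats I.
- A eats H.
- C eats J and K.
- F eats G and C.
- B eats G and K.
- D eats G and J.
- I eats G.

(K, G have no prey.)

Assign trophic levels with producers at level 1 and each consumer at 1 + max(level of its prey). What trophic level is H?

G is a producer → level 1.
I eats G → level 2.
H eats I → level 3.

Trophic level 3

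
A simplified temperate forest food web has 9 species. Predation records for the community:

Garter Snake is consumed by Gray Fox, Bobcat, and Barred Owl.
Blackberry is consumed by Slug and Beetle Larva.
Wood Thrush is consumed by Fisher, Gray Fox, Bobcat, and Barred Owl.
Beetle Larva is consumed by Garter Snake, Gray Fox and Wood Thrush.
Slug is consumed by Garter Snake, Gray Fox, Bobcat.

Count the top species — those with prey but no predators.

Top species (has prey, but nothing eats it): Gray Fox, Fisher, Barred Owl, Bobcat.
Count: 4.

4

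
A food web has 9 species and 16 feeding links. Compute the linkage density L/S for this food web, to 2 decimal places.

L/S = 1.78

There are L = 16 links among S = 9 species.
L/S = 16/9 = 1.7778 ≈ 1.78.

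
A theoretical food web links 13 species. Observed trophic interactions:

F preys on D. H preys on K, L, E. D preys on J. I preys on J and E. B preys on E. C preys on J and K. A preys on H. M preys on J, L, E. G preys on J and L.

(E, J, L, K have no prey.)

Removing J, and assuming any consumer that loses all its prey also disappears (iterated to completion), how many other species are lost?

2

Remove J.
Round 1: D (all prey gone) → extinct.
Round 2: F (all prey gone) → extinct.
No further losses. Total secondary extinctions: 2.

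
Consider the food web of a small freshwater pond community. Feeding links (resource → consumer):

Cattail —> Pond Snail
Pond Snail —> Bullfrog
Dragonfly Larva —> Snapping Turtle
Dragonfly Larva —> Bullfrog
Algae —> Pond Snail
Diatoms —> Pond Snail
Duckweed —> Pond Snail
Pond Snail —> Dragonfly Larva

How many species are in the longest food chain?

4 species

One longest chain: Duckweed → Pond Snail → Dragonfly Larva → Snapping Turtle.
It has 4 species and 3 links.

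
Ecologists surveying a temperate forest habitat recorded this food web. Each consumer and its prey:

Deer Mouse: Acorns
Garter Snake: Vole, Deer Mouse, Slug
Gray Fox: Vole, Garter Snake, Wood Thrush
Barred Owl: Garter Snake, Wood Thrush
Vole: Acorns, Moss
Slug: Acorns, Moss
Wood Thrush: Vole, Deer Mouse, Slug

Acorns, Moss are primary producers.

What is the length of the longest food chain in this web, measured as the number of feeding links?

3 links

One longest chain: Acorns → Vole → Garter Snake → Gray Fox.
It has 4 species and 3 links.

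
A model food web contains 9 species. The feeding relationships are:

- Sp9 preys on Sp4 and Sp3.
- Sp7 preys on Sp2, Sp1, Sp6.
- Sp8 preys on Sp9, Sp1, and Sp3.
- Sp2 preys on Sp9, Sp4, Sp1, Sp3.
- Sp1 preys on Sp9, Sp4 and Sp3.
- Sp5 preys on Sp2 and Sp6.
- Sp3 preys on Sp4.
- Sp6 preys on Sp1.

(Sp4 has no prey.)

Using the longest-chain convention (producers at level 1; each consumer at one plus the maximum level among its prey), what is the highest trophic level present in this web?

Producers (level 1): Sp4.
Sp4 → Sp3 → Sp9 → Sp1 → Sp2 → Sp7 gives Sp7 level 6.
No species has a prey at level 6, so no species reaches level 7.

6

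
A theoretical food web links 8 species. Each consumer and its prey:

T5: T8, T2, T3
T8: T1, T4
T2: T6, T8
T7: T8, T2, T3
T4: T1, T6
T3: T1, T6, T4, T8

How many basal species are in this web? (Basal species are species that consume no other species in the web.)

2

Basal species (no prey listed): T1, T6.
Count: 2.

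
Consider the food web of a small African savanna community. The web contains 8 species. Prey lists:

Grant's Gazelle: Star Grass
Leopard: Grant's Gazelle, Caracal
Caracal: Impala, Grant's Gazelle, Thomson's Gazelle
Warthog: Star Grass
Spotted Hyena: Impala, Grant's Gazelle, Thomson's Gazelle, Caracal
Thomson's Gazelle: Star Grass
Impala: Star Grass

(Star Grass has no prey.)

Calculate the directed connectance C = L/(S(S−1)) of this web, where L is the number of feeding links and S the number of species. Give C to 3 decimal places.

The web has S = 8 species and L = 13 feeding links.
C = L / (S(S−1)) = 13 / 56 = 0.2321 ≈ 0.232.

C = 0.232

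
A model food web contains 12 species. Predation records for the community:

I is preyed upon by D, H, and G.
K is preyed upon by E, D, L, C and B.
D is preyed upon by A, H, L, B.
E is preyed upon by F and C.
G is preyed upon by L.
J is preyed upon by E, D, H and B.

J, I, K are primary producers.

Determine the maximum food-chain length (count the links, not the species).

One longest chain: J → D → B.
It has 3 species and 2 links.

2 links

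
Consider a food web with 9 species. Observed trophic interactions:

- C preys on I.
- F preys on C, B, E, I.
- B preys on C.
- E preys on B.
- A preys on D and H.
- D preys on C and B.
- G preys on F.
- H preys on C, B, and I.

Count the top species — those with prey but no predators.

Top species (has prey, but nothing eats it): A, G.
Count: 2.

2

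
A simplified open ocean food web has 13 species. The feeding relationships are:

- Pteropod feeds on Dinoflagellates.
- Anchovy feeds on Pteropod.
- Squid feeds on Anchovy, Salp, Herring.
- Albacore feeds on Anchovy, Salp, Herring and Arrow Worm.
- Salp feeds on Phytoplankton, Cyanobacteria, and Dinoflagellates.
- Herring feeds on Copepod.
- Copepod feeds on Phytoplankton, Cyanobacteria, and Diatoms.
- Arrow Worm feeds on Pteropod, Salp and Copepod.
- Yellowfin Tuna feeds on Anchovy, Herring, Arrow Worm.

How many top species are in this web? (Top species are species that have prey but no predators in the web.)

Top species (has prey, but nothing eats it): Yellowfin Tuna, Albacore, Squid.
Count: 3.

3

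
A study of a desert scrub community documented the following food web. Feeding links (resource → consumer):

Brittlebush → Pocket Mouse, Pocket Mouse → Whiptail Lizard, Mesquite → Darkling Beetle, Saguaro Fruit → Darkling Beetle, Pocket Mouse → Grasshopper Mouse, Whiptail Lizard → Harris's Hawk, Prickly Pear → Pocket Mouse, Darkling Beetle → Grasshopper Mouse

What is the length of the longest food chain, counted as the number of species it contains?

One longest chain: Brittlebush → Pocket Mouse → Whiptail Lizard → Harris's Hawk.
It has 4 species and 3 links.

4 species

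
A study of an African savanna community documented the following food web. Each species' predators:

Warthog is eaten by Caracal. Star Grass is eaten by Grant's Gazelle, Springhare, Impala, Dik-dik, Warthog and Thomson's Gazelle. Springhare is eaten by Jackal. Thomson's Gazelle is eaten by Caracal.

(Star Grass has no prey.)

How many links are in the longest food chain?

One longest chain: Star Grass → Thomson's Gazelle → Caracal.
It has 3 species and 2 links.

2 links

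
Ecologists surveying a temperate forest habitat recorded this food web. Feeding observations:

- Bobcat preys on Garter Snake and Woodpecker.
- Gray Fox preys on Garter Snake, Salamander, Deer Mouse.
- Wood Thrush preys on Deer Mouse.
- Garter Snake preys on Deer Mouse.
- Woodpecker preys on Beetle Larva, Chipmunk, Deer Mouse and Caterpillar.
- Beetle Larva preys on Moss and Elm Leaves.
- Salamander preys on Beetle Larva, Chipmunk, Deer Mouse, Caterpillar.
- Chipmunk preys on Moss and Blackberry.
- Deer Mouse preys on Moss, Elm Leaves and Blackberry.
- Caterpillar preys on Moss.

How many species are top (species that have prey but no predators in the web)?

Top species (has prey, but nothing eats it): Wood Thrush, Bobcat, Gray Fox.
Count: 3.

3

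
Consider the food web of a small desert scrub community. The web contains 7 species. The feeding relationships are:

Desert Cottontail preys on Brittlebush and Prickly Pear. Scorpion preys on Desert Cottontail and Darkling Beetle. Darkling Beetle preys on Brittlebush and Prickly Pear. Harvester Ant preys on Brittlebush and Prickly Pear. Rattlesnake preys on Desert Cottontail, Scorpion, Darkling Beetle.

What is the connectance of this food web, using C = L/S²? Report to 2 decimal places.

The web has S = 7 species and L = 11 feeding links.
C = L / S² = 11 / 49 = 0.2245 ≈ 0.22.

C = 0.22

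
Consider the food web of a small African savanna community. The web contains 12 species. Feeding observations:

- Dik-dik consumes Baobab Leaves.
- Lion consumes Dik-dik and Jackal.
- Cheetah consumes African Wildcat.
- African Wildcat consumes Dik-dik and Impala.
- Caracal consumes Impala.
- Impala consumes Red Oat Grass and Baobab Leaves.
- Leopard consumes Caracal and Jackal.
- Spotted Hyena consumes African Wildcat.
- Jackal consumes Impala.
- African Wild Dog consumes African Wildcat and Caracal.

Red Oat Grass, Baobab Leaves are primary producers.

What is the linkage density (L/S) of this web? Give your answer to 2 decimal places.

L/S = 1.25

There are L = 15 links among S = 12 species.
L/S = 15/12 = 1.2500 ≈ 1.25.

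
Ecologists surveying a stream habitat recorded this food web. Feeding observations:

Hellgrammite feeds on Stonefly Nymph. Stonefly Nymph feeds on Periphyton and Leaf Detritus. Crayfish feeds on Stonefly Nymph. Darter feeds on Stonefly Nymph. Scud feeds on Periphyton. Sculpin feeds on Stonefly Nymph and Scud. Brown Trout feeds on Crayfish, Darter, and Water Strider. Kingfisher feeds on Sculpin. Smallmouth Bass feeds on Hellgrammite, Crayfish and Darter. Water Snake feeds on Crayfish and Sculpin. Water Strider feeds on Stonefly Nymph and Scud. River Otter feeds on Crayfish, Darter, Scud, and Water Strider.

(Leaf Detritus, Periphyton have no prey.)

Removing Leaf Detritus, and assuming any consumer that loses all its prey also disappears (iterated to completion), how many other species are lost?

0

Remove Leaf Detritus.
Every predator of it retains at least one other prey: Stonefly Nymph still has Periphyton.
No consumer loses all prey, so no secondary extinctions occur.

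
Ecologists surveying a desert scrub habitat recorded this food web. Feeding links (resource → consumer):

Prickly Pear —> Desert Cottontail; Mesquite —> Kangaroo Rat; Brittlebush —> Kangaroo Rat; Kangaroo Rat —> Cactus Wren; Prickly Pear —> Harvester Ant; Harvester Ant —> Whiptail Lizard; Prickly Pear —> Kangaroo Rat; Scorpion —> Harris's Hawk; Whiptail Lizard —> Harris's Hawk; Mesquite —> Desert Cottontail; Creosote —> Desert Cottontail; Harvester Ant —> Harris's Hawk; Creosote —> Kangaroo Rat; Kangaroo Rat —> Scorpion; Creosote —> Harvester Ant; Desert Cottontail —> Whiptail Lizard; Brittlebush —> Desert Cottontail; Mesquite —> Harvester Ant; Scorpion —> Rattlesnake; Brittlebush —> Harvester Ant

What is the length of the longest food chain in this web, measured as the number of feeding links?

3 links

One longest chain: Brittlebush → Kangaroo Rat → Scorpion → Rattlesnake.
It has 4 species and 3 links.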